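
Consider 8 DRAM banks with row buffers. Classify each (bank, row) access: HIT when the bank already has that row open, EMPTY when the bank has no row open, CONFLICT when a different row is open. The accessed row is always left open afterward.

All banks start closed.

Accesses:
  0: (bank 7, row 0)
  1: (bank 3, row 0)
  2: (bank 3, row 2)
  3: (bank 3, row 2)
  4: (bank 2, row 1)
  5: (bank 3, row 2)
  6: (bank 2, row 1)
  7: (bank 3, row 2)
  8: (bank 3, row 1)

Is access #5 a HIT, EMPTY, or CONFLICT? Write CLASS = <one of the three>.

0: bank 7 row 0 — prev None → EMPTY
1: bank 3 row 0 — prev None → EMPTY
2: bank 3 row 2 — prev 0 → CONFLICT
3: bank 3 row 2 — prev 2 → HIT
4: bank 2 row 1 — prev None → EMPTY
5: bank 3 row 2 — prev 2 → HIT
6: bank 2 row 1 — prev 1 → HIT
7: bank 3 row 2 — prev 2 → HIT
8: bank 3 row 1 — prev 2 → CONFLICT

CLASS = HIT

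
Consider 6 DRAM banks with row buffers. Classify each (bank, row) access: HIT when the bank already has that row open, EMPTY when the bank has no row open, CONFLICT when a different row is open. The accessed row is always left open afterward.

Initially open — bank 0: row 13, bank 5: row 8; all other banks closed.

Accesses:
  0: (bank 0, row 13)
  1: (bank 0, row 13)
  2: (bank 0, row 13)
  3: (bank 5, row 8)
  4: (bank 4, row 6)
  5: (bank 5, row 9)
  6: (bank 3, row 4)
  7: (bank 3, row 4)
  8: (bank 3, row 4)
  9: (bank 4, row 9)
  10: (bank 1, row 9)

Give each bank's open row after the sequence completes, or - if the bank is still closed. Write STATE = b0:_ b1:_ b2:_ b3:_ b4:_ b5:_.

0: bank 0 row 13 — prev 13 → HIT
1: bank 0 row 13 — prev 13 → HIT
2: bank 0 row 13 — prev 13 → HIT
3: bank 5 row 8 — prev 8 → HIT
4: bank 4 row 6 — prev None → EMPTY
5: bank 5 row 9 — prev 8 → CONFLICT
6: bank 3 row 4 — prev None → EMPTY
7: bank 3 row 4 — prev 4 → HIT
8: bank 3 row 4 — prev 4 → HIT
9: bank 4 row 9 — prev 6 → CONFLICT
10: bank 1 row 9 — prev None → EMPTY

STATE = b0:13 b1:9 b2:- b3:4 b4:9 b5:9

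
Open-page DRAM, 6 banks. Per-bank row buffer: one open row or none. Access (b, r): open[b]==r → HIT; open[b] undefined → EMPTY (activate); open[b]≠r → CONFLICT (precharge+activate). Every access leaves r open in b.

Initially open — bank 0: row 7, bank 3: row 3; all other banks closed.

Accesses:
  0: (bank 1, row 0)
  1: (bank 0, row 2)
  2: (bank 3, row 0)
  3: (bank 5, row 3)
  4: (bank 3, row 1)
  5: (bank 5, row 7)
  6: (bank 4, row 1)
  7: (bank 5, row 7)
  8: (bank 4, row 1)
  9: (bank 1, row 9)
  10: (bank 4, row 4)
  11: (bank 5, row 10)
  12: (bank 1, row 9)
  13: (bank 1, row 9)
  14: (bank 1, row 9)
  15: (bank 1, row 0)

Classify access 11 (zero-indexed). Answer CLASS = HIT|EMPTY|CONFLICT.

CLASS = CONFLICT

step 0: bank1 None->0 [EMPTY]
step 1: bank0 7->2 [CONFLICT]
step 2: bank3 3->0 [CONFLICT]
step 3: bank5 None->3 [EMPTY]
step 4: bank3 0->1 [CONFLICT]
step 5: bank5 3->7 [CONFLICT]
step 6: bank4 None->1 [EMPTY]
step 7: bank5 7->7 [HIT]
step 8: bank4 1->1 [HIT]
step 9: bank1 0->9 [CONFLICT]
step 10: bank4 1->4 [CONFLICT]
step 11: bank5 7->10 [CONFLICT]
step 12: bank1 9->9 [HIT]
step 13: bank1 9->9 [HIT]
step 14: bank1 9->9 [HIT]
step 15: bank1 9->0 [CONFLICT]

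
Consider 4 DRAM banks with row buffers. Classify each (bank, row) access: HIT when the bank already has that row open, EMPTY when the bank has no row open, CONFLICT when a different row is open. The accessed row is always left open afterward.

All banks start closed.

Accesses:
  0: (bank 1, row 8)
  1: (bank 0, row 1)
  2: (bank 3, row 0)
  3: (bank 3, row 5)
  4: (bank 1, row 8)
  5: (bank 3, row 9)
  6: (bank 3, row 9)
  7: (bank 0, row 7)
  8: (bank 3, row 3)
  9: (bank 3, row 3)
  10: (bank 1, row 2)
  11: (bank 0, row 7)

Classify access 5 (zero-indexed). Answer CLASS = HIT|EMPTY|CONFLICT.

step 0: bank1 None->8 [EMPTY]
step 1: bank0 None->1 [EMPTY]
step 2: bank3 None->0 [EMPTY]
step 3: bank3 0->5 [CONFLICT]
step 4: bank1 8->8 [HIT]
step 5: bank3 5->9 [CONFLICT]
step 6: bank3 9->9 [HIT]
step 7: bank0 1->7 [CONFLICT]
step 8: bank3 9->3 [CONFLICT]
step 9: bank3 3->3 [HIT]
step 10: bank1 8->2 [CONFLICT]
step 11: bank0 7->7 [HIT]

CLASS = CONFLICT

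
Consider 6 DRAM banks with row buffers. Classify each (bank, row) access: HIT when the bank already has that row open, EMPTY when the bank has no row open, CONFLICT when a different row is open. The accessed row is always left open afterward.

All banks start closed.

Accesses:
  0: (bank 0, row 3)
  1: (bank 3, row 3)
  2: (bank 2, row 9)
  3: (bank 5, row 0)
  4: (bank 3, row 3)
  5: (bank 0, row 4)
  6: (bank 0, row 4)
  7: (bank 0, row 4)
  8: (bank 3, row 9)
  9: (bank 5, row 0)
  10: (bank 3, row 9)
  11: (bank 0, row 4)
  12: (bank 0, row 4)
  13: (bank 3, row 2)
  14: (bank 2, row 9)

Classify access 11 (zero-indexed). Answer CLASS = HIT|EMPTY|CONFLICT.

0: bank 0 row 3 — prev None → EMPTY
1: bank 3 row 3 — prev None → EMPTY
2: bank 2 row 9 — prev None → EMPTY
3: bank 5 row 0 — prev None → EMPTY
4: bank 3 row 3 — prev 3 → HIT
5: bank 0 row 4 — prev 3 → CONFLICT
6: bank 0 row 4 — prev 4 → HIT
7: bank 0 row 4 — prev 4 → HIT
8: bank 3 row 9 — prev 3 → CONFLICT
9: bank 5 row 0 — prev 0 → HIT
10: bank 3 row 9 — prev 9 → HIT
11: bank 0 row 4 — prev 4 → HIT
12: bank 0 row 4 — prev 4 → HIT
13: bank 3 row 2 — prev 9 → CONFLICT
14: bank 2 row 9 — prev 9 → HIT

CLASS = HIT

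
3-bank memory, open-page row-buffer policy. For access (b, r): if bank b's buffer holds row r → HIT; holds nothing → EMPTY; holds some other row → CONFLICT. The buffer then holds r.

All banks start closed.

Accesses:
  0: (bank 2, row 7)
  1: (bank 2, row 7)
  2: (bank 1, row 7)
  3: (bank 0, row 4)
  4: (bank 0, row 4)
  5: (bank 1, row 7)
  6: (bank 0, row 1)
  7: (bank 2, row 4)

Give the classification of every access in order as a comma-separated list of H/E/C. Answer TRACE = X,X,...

TRACE = E,H,E,E,H,H,C,C

0: bank 2 row 7 — prev None → EMPTY
1: bank 2 row 7 — prev 7 → HIT
2: bank 1 row 7 — prev None → EMPTY
3: bank 0 row 4 — prev None → EMPTY
4: bank 0 row 4 — prev 4 → HIT
5: bank 1 row 7 — prev 7 → HIT
6: bank 0 row 1 — prev 4 → CONFLICT
7: bank 2 row 4 — prev 7 → CONFLICT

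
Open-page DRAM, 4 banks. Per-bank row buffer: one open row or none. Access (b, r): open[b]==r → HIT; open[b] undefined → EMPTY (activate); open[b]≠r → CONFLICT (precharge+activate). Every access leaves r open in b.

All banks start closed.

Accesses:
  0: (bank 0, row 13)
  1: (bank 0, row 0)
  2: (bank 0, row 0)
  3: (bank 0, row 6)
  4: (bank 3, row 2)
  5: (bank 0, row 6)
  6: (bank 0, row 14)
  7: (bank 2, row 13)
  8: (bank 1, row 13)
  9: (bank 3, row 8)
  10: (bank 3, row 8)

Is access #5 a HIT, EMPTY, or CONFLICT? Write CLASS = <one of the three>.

CLASS = HIT

#0 (0,13) E
#1 (0,0) C  (was 13)
#2 (0,0) H  (was 0)
#3 (0,6) C  (was 0)
#4 (3,2) E
#5 (0,6) H  (was 6)
#6 (0,14) C  (was 6)
#7 (2,13) E
#8 (1,13) E
#9 (3,8) C  (was 2)
#10 (3,8) H  (was 8)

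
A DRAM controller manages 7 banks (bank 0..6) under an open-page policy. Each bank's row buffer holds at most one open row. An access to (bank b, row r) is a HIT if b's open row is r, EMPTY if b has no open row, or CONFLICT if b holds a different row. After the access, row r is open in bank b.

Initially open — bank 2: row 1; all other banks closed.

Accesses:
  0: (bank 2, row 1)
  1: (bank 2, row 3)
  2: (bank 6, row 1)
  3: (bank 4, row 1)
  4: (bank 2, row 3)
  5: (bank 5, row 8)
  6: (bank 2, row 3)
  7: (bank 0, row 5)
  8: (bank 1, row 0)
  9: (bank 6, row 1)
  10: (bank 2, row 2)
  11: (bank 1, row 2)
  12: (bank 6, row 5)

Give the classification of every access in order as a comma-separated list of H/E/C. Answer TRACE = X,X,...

  [0] b2 r1: had r1 ⇒ H
  [1] b2 r3: had r1 ⇒ C
  [2] b6 r1: no row ⇒ E
  [3] b4 r1: no row ⇒ E
  [4] b2 r3: had r3 ⇒ H
  [5] b5 r8: no row ⇒ E
  [6] b2 r3: had r3 ⇒ H
  [7] b0 r5: no row ⇒ E
  [8] b1 r0: no row ⇒ E
  [9] b6 r1: had r1 ⇒ H
  [10] b2 r2: had r3 ⇒ C
  [11] b1 r2: had r0 ⇒ C
  [12] b6 r5: had r1 ⇒ C

TRACE = H,C,E,E,H,E,H,E,E,H,C,C,C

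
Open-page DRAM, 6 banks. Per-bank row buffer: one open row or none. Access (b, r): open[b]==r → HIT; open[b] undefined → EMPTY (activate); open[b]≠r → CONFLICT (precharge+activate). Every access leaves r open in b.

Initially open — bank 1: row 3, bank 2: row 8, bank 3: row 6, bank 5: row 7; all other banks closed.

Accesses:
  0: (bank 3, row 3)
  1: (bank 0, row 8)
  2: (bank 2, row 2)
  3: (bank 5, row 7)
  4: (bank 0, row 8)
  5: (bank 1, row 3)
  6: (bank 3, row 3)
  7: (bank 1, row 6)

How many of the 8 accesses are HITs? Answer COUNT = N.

COUNT = 4

#0 (3,3) C  (was 6)
#1 (0,8) E
#2 (2,2) C  (was 8)
#3 (5,7) H  (was 7)
#4 (0,8) H  (was 8)
#5 (1,3) H  (was 3)
#6 (3,3) H  (was 3)
#7 (1,6) C  (was 3)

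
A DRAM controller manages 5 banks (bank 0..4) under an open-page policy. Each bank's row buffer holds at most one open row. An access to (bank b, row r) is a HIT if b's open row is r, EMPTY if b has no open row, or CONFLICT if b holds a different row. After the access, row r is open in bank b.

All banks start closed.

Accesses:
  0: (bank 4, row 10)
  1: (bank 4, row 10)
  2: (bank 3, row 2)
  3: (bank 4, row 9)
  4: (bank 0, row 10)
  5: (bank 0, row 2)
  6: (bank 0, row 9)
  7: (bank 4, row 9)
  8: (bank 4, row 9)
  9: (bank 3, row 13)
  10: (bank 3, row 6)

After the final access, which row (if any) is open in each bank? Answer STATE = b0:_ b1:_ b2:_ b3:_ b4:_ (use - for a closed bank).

step 0: bank4 None->10 [EMPTY]
step 1: bank4 10->10 [HIT]
step 2: bank3 None->2 [EMPTY]
step 3: bank4 10->9 [CONFLICT]
step 4: bank0 None->10 [EMPTY]
step 5: bank0 10->2 [CONFLICT]
step 6: bank0 2->9 [CONFLICT]
step 7: bank4 9->9 [HIT]
step 8: bank4 9->9 [HIT]
step 9: bank3 2->13 [CONFLICT]
step 10: bank3 13->6 [CONFLICT]

STATE = b0:9 b1:- b2:- b3:6 b4:9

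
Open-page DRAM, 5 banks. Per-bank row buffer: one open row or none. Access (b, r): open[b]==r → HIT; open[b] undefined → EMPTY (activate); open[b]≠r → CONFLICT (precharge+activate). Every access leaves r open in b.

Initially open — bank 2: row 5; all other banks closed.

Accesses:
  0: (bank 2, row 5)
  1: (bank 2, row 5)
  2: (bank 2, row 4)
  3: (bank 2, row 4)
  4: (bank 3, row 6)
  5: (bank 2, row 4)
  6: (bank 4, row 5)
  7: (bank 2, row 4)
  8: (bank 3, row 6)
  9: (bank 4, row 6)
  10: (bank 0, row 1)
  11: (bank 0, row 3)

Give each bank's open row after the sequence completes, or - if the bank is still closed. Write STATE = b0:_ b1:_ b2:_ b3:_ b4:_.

STATE = b0:3 b1:- b2:4 b3:6 b4:6

#0 (2,5) H  (was 5)
#1 (2,5) H  (was 5)
#2 (2,4) C  (was 5)
#3 (2,4) H  (was 4)
#4 (3,6) E
#5 (2,4) H  (was 4)
#6 (4,5) E
#7 (2,4) H  (was 4)
#8 (3,6) H  (was 6)
#9 (4,6) C  (was 5)
#10 (0,1) E
#11 (0,3) C  (was 1)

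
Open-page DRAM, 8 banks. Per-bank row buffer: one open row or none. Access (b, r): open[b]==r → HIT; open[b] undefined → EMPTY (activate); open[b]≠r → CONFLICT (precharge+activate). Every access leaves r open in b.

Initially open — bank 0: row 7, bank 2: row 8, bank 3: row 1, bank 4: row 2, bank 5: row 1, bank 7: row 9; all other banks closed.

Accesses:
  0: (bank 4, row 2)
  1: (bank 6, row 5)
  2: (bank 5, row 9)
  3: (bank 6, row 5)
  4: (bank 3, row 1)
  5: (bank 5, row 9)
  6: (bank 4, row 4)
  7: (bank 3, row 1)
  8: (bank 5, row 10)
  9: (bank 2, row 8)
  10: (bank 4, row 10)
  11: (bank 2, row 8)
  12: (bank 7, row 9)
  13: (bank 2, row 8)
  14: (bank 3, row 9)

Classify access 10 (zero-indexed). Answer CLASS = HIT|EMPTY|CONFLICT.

CLASS = CONFLICT

0: bank 4 row 2 — prev 2 → HIT
1: bank 6 row 5 — prev None → EMPTY
2: bank 5 row 9 — prev 1 → CONFLICT
3: bank 6 row 5 — prev 5 → HIT
4: bank 3 row 1 — prev 1 → HIT
5: bank 5 row 9 — prev 9 → HIT
6: bank 4 row 4 — prev 2 → CONFLICT
7: bank 3 row 1 — prev 1 → HIT
8: bank 5 row 10 — prev 9 → CONFLICT
9: bank 2 row 8 — prev 8 → HIT
10: bank 4 row 10 — prev 4 → CONFLICT
11: bank 2 row 8 — prev 8 → HIT
12: bank 7 row 9 — prev 9 → HIT
13: bank 2 row 8 — prev 8 → HIT
14: bank 3 row 9 — prev 1 → CONFLICT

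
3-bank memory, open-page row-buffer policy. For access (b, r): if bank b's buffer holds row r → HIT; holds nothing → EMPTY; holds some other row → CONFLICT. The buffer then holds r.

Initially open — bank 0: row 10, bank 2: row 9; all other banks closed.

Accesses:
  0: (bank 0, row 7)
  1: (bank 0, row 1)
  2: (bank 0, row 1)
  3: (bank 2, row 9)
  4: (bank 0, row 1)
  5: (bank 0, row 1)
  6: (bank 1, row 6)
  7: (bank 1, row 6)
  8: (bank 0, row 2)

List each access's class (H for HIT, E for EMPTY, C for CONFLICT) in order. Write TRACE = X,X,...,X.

TRACE = C,C,H,H,H,H,E,H,C

0: bank 0 row 7 — prev 10 → CONFLICT
1: bank 0 row 1 — prev 7 → CONFLICT
2: bank 0 row 1 — prev 1 → HIT
3: bank 2 row 9 — prev 9 → HIT
4: bank 0 row 1 — prev 1 → HIT
5: bank 0 row 1 — prev 1 → HIT
6: bank 1 row 6 — prev None → EMPTY
7: bank 1 row 6 — prev 6 → HIT
8: bank 0 row 2 — prev 1 → CONFLICT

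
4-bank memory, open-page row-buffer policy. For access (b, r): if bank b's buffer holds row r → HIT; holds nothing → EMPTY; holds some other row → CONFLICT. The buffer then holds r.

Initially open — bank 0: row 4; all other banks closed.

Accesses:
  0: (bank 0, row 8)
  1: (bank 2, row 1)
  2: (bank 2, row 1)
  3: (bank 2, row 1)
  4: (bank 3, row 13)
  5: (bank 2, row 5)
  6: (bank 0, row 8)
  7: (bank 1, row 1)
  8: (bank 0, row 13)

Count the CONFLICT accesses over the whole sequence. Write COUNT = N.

#0 (0,8) C  (was 4)
#1 (2,1) E
#2 (2,1) H  (was 1)
#3 (2,1) H  (was 1)
#4 (3,13) E
#5 (2,5) C  (was 1)
#6 (0,8) H  (was 8)
#7 (1,1) E
#8 (0,13) C  (was 8)

COUNT = 3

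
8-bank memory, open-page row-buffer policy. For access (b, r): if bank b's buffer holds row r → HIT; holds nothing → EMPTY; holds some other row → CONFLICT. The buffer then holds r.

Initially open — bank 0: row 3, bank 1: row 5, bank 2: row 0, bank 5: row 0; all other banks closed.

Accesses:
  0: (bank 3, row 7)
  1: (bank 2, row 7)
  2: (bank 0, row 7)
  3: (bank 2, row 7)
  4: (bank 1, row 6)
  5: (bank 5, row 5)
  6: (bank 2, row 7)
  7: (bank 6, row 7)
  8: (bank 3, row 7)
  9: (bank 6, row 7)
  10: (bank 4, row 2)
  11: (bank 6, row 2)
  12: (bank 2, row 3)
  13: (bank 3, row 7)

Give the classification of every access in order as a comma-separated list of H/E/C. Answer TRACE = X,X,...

TRACE = E,C,C,H,C,C,H,E,H,H,E,C,C,H

  [0] b3 r7: no row ⇒ E
  [1] b2 r7: had r0 ⇒ C
  [2] b0 r7: had r3 ⇒ C
  [3] b2 r7: had r7 ⇒ H
  [4] b1 r6: had r5 ⇒ C
  [5] b5 r5: had r0 ⇒ C
  [6] b2 r7: had r7 ⇒ H
  [7] b6 r7: no row ⇒ E
  [8] b3 r7: had r7 ⇒ H
  [9] b6 r7: had r7 ⇒ H
  [10] b4 r2: no row ⇒ E
  [11] b6 r2: had r7 ⇒ C
  [12] b2 r3: had r7 ⇒ C
  [13] b3 r7: had r7 ⇒ H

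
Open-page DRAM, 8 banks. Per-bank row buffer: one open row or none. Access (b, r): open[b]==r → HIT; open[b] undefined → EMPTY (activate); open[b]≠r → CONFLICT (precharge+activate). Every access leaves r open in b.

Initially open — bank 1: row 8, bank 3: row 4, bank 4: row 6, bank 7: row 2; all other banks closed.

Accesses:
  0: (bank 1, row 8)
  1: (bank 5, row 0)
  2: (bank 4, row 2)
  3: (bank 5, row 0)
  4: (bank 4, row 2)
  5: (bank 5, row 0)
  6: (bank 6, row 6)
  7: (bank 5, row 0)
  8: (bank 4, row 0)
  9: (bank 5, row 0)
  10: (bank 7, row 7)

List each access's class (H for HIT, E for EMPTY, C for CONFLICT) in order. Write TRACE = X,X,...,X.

TRACE = H,E,C,H,H,H,E,H,C,H,C

step 0: bank1 8->8 [HIT]
step 1: bank5 None->0 [EMPTY]
step 2: bank4 6->2 [CONFLICT]
step 3: bank5 0->0 [HIT]
step 4: bank4 2->2 [HIT]
step 5: bank5 0->0 [HIT]
step 6: bank6 None->6 [EMPTY]
step 7: bank5 0->0 [HIT]
step 8: bank4 2->0 [CONFLICT]
step 9: bank5 0->0 [HIT]
step 10: bank7 2->7 [CONFLICT]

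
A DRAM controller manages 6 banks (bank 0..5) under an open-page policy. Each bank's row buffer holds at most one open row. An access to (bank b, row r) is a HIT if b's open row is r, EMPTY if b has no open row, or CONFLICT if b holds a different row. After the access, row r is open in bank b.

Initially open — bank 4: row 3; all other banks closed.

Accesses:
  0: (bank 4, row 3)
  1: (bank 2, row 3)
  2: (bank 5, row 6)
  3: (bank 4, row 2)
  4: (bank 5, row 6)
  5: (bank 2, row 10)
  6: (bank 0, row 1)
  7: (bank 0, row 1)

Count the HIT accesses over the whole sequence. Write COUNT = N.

COUNT = 3

step 0: bank4 3->3 [HIT]
step 1: bank2 None->3 [EMPTY]
step 2: bank5 None->6 [EMPTY]
step 3: bank4 3->2 [CONFLICT]
step 4: bank5 6->6 [HIT]
step 5: bank2 3->10 [CONFLICT]
step 6: bank0 None->1 [EMPTY]
step 7: bank0 1->1 [HIT]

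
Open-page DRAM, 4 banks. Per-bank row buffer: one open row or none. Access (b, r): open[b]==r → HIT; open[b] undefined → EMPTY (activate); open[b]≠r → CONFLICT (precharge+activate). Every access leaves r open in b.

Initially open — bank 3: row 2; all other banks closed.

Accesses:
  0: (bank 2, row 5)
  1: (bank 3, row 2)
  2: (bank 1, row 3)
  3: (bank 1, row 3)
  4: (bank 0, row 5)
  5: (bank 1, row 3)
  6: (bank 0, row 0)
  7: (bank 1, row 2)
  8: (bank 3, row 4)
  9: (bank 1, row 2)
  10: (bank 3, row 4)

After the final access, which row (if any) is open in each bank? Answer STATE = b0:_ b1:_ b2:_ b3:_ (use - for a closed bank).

  [0] b2 r5: no row ⇒ E
  [1] b3 r2: had r2 ⇒ H
  [2] b1 r3: no row ⇒ E
  [3] b1 r3: had r3 ⇒ H
  [4] b0 r5: no row ⇒ E
  [5] b1 r3: had r3 ⇒ H
  [6] b0 r0: had r5 ⇒ C
  [7] b1 r2: had r3 ⇒ C
  [8] b3 r4: had r2 ⇒ C
  [9] b1 r2: had r2 ⇒ H
  [10] b3 r4: had r4 ⇒ H

STATE = b0:0 b1:2 b2:5 b3:4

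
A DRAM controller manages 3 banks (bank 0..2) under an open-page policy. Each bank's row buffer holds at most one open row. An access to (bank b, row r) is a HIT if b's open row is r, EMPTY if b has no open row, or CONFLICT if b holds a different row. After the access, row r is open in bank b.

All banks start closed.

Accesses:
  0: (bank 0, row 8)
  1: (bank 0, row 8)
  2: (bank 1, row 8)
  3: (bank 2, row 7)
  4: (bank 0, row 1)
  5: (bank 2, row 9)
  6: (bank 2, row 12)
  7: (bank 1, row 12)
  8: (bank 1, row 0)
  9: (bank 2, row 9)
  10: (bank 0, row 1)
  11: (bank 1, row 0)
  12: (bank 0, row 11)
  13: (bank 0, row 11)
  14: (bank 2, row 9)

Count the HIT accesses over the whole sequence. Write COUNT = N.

step 0: bank0 None->8 [EMPTY]
step 1: bank0 8->8 [HIT]
step 2: bank1 None->8 [EMPTY]
step 3: bank2 None->7 [EMPTY]
step 4: bank0 8->1 [CONFLICT]
step 5: bank2 7->9 [CONFLICT]
step 6: bank2 9->12 [CONFLICT]
step 7: bank1 8->12 [CONFLICT]
step 8: bank1 12->0 [CONFLICT]
step 9: bank2 12->9 [CONFLICT]
step 10: bank0 1->1 [HIT]
step 11: bank1 0->0 [HIT]
step 12: bank0 1->11 [CONFLICT]
step 13: bank0 11->11 [HIT]
step 14: bank2 9->9 [HIT]

COUNT = 5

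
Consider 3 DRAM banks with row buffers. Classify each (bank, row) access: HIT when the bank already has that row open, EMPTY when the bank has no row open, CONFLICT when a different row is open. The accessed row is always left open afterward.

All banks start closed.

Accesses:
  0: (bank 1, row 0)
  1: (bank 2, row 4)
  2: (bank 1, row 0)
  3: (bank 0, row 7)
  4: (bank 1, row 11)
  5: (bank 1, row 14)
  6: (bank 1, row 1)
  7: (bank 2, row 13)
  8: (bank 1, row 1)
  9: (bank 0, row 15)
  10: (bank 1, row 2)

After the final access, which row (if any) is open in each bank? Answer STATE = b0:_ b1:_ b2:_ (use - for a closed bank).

STATE = b0:15 b1:2 b2:13

0: bank 1 row 0 — prev None → EMPTY
1: bank 2 row 4 — prev None → EMPTY
2: bank 1 row 0 — prev 0 → HIT
3: bank 0 row 7 — prev None → EMPTY
4: bank 1 row 11 — prev 0 → CONFLICT
5: bank 1 row 14 — prev 11 → CONFLICT
6: bank 1 row 1 — prev 14 → CONFLICT
7: bank 2 row 13 — prev 4 → CONFLICT
8: bank 1 row 1 — prev 1 → HIT
9: bank 0 row 15 — prev 7 → CONFLICT
10: bank 1 row 2 — prev 1 → CONFLICT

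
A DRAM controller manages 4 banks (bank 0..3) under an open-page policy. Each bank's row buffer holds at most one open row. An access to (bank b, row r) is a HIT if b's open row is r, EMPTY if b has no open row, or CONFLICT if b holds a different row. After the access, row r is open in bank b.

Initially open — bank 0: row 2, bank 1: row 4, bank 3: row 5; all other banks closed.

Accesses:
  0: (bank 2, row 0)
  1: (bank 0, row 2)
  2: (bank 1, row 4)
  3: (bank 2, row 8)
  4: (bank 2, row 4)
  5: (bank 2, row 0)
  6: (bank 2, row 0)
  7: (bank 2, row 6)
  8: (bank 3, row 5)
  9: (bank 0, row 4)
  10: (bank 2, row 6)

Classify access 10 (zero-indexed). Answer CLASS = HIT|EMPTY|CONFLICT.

CLASS = HIT

step 0: bank2 None->0 [EMPTY]
step 1: bank0 2->2 [HIT]
step 2: bank1 4->4 [HIT]
step 3: bank2 0->8 [CONFLICT]
step 4: bank2 8->4 [CONFLICT]
step 5: bank2 4->0 [CONFLICT]
step 6: bank2 0->0 [HIT]
step 7: bank2 0->6 [CONFLICT]
step 8: bank3 5->5 [HIT]
step 9: bank0 2->4 [CONFLICT]
step 10: bank2 6->6 [HIT]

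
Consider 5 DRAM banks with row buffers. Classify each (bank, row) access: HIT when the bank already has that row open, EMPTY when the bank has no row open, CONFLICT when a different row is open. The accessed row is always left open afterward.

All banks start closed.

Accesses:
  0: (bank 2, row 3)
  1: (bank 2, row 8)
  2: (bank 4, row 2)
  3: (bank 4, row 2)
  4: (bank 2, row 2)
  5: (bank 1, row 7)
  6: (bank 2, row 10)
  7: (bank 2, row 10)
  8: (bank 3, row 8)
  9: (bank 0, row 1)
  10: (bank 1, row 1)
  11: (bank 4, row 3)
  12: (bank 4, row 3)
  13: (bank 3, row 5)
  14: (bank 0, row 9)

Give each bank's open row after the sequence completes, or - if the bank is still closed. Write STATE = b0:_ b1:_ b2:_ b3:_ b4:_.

#0 (2,3) E
#1 (2,8) C  (was 3)
#2 (4,2) E
#3 (4,2) H  (was 2)
#4 (2,2) C  (was 8)
#5 (1,7) E
#6 (2,10) C  (was 2)
#7 (2,10) H  (was 10)
#8 (3,8) E
#9 (0,1) E
#10 (1,1) C  (was 7)
#11 (4,3) C  (was 2)
#12 (4,3) H  (was 3)
#13 (3,5) C  (was 8)
#14 (0,9) C  (was 1)

STATE = b0:9 b1:1 b2:10 b3:5 b4:3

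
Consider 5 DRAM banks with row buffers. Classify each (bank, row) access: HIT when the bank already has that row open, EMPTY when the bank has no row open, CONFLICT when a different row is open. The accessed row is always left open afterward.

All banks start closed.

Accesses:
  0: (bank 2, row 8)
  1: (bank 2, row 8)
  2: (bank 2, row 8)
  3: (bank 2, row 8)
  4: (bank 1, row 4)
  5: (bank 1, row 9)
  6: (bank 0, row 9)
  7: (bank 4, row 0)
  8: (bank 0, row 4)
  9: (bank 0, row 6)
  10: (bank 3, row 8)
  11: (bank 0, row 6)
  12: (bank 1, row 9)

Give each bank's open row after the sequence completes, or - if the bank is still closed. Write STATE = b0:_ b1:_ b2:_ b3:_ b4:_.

STATE = b0:6 b1:9 b2:8 b3:8 b4:0

0: bank 2 row 8 — prev None → EMPTY
1: bank 2 row 8 — prev 8 → HIT
2: bank 2 row 8 — prev 8 → HIT
3: bank 2 row 8 — prev 8 → HIT
4: bank 1 row 4 — prev None → EMPTY
5: bank 1 row 9 — prev 4 → CONFLICT
6: bank 0 row 9 — prev None → EMPTY
7: bank 4 row 0 — prev None → EMPTY
8: bank 0 row 4 — prev 9 → CONFLICT
9: bank 0 row 6 — prev 4 → CONFLICT
10: bank 3 row 8 — prev None → EMPTY
11: bank 0 row 6 — prev 6 → HIT
12: bank 1 row 9 — prev 9 → HIT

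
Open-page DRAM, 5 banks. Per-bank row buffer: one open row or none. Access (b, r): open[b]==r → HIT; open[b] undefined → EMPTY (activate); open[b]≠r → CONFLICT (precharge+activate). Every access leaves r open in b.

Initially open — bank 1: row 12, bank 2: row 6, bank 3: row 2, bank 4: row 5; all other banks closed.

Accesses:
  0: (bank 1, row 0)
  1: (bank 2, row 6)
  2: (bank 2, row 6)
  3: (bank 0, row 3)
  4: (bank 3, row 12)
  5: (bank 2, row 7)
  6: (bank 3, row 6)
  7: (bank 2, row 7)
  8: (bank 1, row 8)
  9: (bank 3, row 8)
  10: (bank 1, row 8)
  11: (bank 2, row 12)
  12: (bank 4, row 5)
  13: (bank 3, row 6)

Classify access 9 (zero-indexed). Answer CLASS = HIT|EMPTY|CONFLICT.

step 0: bank1 12->0 [CONFLICT]
step 1: bank2 6->6 [HIT]
step 2: bank2 6->6 [HIT]
step 3: bank0 None->3 [EMPTY]
step 4: bank3 2->12 [CONFLICT]
step 5: bank2 6->7 [CONFLICT]
step 6: bank3 12->6 [CONFLICT]
step 7: bank2 7->7 [HIT]
step 8: bank1 0->8 [CONFLICT]
step 9: bank3 6->8 [CONFLICT]
step 10: bank1 8->8 [HIT]
step 11: bank2 7->12 [CONFLICT]
step 12: bank4 5->5 [HIT]
step 13: bank3 8->6 [CONFLICT]

CLASS = CONFLICT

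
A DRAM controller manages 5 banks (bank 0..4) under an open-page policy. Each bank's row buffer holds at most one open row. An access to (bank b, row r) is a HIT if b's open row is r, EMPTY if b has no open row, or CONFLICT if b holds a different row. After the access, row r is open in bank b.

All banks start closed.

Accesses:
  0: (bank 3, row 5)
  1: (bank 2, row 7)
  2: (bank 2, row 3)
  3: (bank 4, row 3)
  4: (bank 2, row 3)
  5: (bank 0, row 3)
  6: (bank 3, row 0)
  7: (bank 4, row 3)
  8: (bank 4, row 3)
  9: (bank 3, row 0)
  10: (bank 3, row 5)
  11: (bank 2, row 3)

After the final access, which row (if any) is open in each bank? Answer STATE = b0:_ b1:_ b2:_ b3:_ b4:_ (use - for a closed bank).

step 0: bank3 None->5 [EMPTY]
step 1: bank2 None->7 [EMPTY]
step 2: bank2 7->3 [CONFLICT]
step 3: bank4 None->3 [EMPTY]
step 4: bank2 3->3 [HIT]
step 5: bank0 None->3 [EMPTY]
step 6: bank3 5->0 [CONFLICT]
step 7: bank4 3->3 [HIT]
step 8: bank4 3->3 [HIT]
step 9: bank3 0->0 [HIT]
step 10: bank3 0->5 [CONFLICT]
step 11: bank2 3->3 [HIT]

STATE = b0:3 b1:- b2:3 b3:5 b4:3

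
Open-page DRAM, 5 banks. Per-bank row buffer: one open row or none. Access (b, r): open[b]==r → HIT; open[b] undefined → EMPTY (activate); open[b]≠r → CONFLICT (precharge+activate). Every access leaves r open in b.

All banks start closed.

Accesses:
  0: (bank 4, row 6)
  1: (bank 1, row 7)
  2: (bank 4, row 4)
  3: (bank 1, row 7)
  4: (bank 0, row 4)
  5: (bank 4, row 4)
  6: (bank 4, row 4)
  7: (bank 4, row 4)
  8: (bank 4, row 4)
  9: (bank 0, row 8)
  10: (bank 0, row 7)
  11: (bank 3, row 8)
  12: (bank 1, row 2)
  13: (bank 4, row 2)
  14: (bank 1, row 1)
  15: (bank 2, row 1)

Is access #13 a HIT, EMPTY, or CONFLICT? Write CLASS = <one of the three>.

CLASS = CONFLICT

step 0: bank4 None->6 [EMPTY]
step 1: bank1 None->7 [EMPTY]
step 2: bank4 6->4 [CONFLICT]
step 3: bank1 7->7 [HIT]
step 4: bank0 None->4 [EMPTY]
step 5: bank4 4->4 [HIT]
step 6: bank4 4->4 [HIT]
step 7: bank4 4->4 [HIT]
step 8: bank4 4->4 [HIT]
step 9: bank0 4->8 [CONFLICT]
step 10: bank0 8->7 [CONFLICT]
step 11: bank3 None->8 [EMPTY]
step 12: bank1 7->2 [CONFLICT]
step 13: bank4 4->2 [CONFLICT]
step 14: bank1 2->1 [CONFLICT]
step 15: bank2 None->1 [EMPTY]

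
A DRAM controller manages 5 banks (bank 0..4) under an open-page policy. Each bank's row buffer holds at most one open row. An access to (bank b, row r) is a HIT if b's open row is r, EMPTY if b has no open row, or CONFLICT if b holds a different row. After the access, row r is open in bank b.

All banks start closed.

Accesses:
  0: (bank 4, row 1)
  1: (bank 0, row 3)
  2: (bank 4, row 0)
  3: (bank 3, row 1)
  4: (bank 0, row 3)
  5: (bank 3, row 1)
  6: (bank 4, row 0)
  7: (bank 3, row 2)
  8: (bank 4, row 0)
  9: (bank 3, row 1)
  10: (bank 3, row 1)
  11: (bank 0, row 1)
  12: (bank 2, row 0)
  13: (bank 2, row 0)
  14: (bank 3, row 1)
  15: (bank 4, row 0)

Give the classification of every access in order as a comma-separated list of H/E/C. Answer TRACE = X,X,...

TRACE = E,E,C,E,H,H,H,C,H,C,H,C,E,H,H,H

0: bank 4 row 1 — prev None → EMPTY
1: bank 0 row 3 — prev None → EMPTY
2: bank 4 row 0 — prev 1 → CONFLICT
3: bank 3 row 1 — prev None → EMPTY
4: bank 0 row 3 — prev 3 → HIT
5: bank 3 row 1 — prev 1 → HIT
6: bank 4 row 0 — prev 0 → HIT
7: bank 3 row 2 — prev 1 → CONFLICT
8: bank 4 row 0 — prev 0 → HIT
9: bank 3 row 1 — prev 2 → CONFLICT
10: bank 3 row 1 — prev 1 → HIT
11: bank 0 row 1 — prev 3 → CONFLICT
12: bank 2 row 0 — prev None → EMPTY
13: bank 2 row 0 — prev 0 → HIT
14: bank 3 row 1 — prev 1 → HIT
15: bank 4 row 0 — prev 0 → HIT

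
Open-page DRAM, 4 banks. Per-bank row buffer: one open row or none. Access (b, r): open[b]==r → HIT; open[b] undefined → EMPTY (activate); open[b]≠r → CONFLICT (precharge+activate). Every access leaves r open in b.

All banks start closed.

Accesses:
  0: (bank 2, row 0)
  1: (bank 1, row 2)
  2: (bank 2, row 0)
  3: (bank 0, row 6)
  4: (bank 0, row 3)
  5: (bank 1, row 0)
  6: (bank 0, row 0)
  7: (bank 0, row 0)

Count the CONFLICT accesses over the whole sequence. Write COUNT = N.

COUNT = 3

  [0] b2 r0: no row ⇒ E
  [1] b1 r2: no row ⇒ E
  [2] b2 r0: had r0 ⇒ H
  [3] b0 r6: no row ⇒ E
  [4] b0 r3: had r6 ⇒ C
  [5] b1 r0: had r2 ⇒ C
  [6] b0 r0: had r3 ⇒ C
  [7] b0 r0: had r0 ⇒ H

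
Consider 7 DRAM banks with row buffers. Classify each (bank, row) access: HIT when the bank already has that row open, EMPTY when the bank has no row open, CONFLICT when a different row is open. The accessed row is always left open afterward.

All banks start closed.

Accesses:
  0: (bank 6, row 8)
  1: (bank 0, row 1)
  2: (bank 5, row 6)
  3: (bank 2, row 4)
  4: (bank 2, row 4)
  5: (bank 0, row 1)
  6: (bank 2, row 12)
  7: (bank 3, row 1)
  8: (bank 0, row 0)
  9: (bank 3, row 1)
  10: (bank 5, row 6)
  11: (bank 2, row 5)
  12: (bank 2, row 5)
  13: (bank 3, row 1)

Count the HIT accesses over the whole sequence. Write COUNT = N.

COUNT = 6

step 0: bank6 None->8 [EMPTY]
step 1: bank0 None->1 [EMPTY]
step 2: bank5 None->6 [EMPTY]
step 3: bank2 None->4 [EMPTY]
step 4: bank2 4->4 [HIT]
step 5: bank0 1->1 [HIT]
step 6: bank2 4->12 [CONFLICT]
step 7: bank3 None->1 [EMPTY]
step 8: bank0 1->0 [CONFLICT]
step 9: bank3 1->1 [HIT]
step 10: bank5 6->6 [HIT]
step 11: bank2 12->5 [CONFLICT]
step 12: bank2 5->5 [HIT]
step 13: bank3 1->1 [HIT]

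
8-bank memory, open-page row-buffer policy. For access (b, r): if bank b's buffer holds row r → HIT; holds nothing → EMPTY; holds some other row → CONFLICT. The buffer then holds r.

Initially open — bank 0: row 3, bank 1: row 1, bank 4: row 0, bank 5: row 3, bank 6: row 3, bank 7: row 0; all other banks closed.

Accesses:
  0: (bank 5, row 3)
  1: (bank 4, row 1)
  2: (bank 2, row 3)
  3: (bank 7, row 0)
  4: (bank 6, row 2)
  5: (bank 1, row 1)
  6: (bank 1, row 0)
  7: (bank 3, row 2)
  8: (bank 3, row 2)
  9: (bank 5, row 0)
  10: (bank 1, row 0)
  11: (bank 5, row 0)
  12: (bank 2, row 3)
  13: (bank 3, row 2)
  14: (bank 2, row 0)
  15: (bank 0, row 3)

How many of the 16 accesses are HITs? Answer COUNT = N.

COUNT = 9

  [0] b5 r3: had r3 ⇒ H
  [1] b4 r1: had r0 ⇒ C
  [2] b2 r3: no row ⇒ E
  [3] b7 r0: had r0 ⇒ H
  [4] b6 r2: had r3 ⇒ C
  [5] b1 r1: had r1 ⇒ H
  [6] b1 r0: had r1 ⇒ C
  [7] b3 r2: no row ⇒ E
  [8] b3 r2: had r2 ⇒ H
  [9] b5 r0: had r3 ⇒ C
  [10] b1 r0: had r0 ⇒ H
  [11] b5 r0: had r0 ⇒ H
  [12] b2 r3: had r3 ⇒ H
  [13] b3 r2: had r2 ⇒ H
  [14] b2 r0: had r3 ⇒ C
  [15] b0 r3: had r3 ⇒ H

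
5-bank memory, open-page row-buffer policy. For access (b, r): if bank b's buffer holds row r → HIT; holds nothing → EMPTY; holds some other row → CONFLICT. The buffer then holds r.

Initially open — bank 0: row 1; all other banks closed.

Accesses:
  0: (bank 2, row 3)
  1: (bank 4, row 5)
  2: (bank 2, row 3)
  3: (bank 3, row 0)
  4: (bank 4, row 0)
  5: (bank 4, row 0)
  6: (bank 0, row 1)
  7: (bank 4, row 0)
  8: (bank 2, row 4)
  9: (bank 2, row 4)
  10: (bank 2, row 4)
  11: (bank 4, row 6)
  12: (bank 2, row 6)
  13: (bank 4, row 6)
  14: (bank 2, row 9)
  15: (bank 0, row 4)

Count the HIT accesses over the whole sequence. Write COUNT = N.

COUNT = 7

0: bank 2 row 3 — prev None → EMPTY
1: bank 4 row 5 — prev None → EMPTY
2: bank 2 row 3 — prev 3 → HIT
3: bank 3 row 0 — prev None → EMPTY
4: bank 4 row 0 — prev 5 → CONFLICT
5: bank 4 row 0 — prev 0 → HIT
6: bank 0 row 1 — prev 1 → HIT
7: bank 4 row 0 — prev 0 → HIT
8: bank 2 row 4 — prev 3 → CONFLICT
9: bank 2 row 4 — prev 4 → HIT
10: bank 2 row 4 — prev 4 → HIT
11: bank 4 row 6 — prev 0 → CONFLICT
12: bank 2 row 6 — prev 4 → CONFLICT
13: bank 4 row 6 — prev 6 → HIT
14: bank 2 row 9 — prev 6 → CONFLICT
15: bank 0 row 4 — prev 1 → CONFLICT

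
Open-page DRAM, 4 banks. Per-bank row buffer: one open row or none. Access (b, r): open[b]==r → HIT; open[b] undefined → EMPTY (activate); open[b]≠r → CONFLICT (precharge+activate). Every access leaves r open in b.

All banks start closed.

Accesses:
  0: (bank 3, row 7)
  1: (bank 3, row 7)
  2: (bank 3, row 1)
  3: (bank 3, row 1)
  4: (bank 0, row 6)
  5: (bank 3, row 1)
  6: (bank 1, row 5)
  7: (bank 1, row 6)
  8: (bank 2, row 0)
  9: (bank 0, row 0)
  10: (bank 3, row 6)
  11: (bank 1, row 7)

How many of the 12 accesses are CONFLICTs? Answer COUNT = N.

0: bank 3 row 7 — prev None → EMPTY
1: bank 3 row 7 — prev 7 → HIT
2: bank 3 row 1 — prev 7 → CONFLICT
3: bank 3 row 1 — prev 1 → HIT
4: bank 0 row 6 — prev None → EMPTY
5: bank 3 row 1 — prev 1 → HIT
6: bank 1 row 5 — prev None → EMPTY
7: bank 1 row 6 — prev 5 → CONFLICT
8: bank 2 row 0 — prev None → EMPTY
9: bank 0 row 0 — prev 6 → CONFLICT
10: bank 3 row 6 — prev 1 → CONFLICT
11: bank 1 row 7 — prev 6 → CONFLICT

COUNT = 5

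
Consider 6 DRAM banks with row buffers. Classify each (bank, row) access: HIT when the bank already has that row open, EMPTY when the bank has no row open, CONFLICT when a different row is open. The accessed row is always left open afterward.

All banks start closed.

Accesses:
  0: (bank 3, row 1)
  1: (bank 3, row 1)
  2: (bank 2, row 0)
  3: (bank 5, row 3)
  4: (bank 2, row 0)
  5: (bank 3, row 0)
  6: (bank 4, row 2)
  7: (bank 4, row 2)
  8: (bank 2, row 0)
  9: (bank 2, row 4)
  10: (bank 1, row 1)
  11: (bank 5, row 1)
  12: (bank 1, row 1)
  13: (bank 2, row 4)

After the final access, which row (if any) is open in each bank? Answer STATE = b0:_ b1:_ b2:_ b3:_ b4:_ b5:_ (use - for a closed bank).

STATE = b0:- b1:1 b2:4 b3:0 b4:2 b5:1

0: bank 3 row 1 — prev None → EMPTY
1: bank 3 row 1 — prev 1 → HIT
2: bank 2 row 0 — prev None → EMPTY
3: bank 5 row 3 — prev None → EMPTY
4: bank 2 row 0 — prev 0 → HIT
5: bank 3 row 0 — prev 1 → CONFLICT
6: bank 4 row 2 — prev None → EMPTY
7: bank 4 row 2 — prev 2 → HIT
8: bank 2 row 0 — prev 0 → HIT
9: bank 2 row 4 — prev 0 → CONFLICT
10: bank 1 row 1 — prev None → EMPTY
11: bank 5 row 1 — prev 3 → CONFLICT
12: bank 1 row 1 — prev 1 → HIT
13: bank 2 row 4 — prev 4 → HIT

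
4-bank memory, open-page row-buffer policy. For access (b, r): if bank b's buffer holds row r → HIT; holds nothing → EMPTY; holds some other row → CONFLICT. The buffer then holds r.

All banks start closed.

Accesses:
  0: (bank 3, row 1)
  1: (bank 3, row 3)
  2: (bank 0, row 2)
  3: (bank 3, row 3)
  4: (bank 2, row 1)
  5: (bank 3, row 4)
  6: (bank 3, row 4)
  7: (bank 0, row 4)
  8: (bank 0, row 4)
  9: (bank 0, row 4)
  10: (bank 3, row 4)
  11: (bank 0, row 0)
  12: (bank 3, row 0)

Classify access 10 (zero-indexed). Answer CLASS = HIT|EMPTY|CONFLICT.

step 0: bank3 None->1 [EMPTY]
step 1: bank3 1->3 [CONFLICT]
step 2: bank0 None->2 [EMPTY]
step 3: bank3 3->3 [HIT]
step 4: bank2 None->1 [EMPTY]
step 5: bank3 3->4 [CONFLICT]
step 6: bank3 4->4 [HIT]
step 7: bank0 2->4 [CONFLICT]
step 8: bank0 4->4 [HIT]
step 9: bank0 4->4 [HIT]
step 10: bank3 4->4 [HIT]
step 11: bank0 4->0 [CONFLICT]
step 12: bank3 4->0 [CONFLICT]

CLASS = HIT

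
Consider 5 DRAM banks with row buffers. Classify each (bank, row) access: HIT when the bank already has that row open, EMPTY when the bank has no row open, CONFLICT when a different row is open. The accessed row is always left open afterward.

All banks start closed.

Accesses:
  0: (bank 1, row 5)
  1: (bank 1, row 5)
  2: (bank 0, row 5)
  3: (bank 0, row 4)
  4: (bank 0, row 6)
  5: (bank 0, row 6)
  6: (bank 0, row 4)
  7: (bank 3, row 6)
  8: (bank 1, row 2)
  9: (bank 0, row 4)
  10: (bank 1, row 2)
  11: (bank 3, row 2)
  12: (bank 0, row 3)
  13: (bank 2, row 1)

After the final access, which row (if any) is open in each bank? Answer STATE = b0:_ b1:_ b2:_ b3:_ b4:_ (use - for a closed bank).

#0 (1,5) E
#1 (1,5) H  (was 5)
#2 (0,5) E
#3 (0,4) C  (was 5)
#4 (0,6) C  (was 4)
#5 (0,6) H  (was 6)
#6 (0,4) C  (was 6)
#7 (3,6) E
#8 (1,2) C  (was 5)
#9 (0,4) H  (was 4)
#10 (1,2) H  (was 2)
#11 (3,2) C  (was 6)
#12 (0,3) C  (was 4)
#13 (2,1) E

STATE = b0:3 b1:2 b2:1 b3:2 b4:-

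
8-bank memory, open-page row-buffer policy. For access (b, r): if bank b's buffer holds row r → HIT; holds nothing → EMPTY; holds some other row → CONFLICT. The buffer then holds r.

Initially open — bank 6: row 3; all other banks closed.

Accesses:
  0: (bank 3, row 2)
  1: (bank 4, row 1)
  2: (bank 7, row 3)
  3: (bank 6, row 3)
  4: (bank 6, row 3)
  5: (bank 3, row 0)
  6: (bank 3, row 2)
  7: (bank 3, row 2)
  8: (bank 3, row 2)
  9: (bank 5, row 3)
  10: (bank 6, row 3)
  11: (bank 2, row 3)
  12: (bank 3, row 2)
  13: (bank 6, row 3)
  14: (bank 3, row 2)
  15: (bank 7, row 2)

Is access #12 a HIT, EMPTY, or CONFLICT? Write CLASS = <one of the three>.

CLASS = HIT

step 0: bank3 None->2 [EMPTY]
step 1: bank4 None->1 [EMPTY]
step 2: bank7 None->3 [EMPTY]
step 3: bank6 3->3 [HIT]
step 4: bank6 3->3 [HIT]
step 5: bank3 2->0 [CONFLICT]
step 6: bank3 0->2 [CONFLICT]
step 7: bank3 2->2 [HIT]
step 8: bank3 2->2 [HIT]
step 9: bank5 None->3 [EMPTY]
step 10: bank6 3->3 [HIT]
step 11: bank2 None->3 [EMPTY]
step 12: bank3 2->2 [HIT]
step 13: bank6 3->3 [HIT]
step 14: bank3 2->2 [HIT]
step 15: bank7 3->2 [CONFLICT]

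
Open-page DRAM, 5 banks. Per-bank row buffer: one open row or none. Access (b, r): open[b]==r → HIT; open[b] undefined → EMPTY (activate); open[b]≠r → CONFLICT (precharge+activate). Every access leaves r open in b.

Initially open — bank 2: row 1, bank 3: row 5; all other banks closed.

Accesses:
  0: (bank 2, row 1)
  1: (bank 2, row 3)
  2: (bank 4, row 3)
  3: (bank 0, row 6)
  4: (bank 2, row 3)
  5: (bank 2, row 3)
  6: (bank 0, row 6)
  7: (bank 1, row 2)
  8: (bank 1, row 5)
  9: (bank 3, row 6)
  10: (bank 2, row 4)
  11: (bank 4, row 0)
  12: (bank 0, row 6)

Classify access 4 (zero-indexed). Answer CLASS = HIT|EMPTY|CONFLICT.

  [0] b2 r1: had r1 ⇒ H
  [1] b2 r3: had r1 ⇒ C
  [2] b4 r3: no row ⇒ E
  [3] b0 r6: no row ⇒ E
  [4] b2 r3: had r3 ⇒ H
  [5] b2 r3: had r3 ⇒ H
  [6] b0 r6: had r6 ⇒ H
  [7] b1 r2: no row ⇒ E
  [8] b1 r5: had r2 ⇒ C
  [9] b3 r6: had r5 ⇒ C
  [10] b2 r4: had r3 ⇒ C
  [11] b4 r0: had r3 ⇒ C
  [12] b0 r6: had r6 ⇒ H

CLASS = HIT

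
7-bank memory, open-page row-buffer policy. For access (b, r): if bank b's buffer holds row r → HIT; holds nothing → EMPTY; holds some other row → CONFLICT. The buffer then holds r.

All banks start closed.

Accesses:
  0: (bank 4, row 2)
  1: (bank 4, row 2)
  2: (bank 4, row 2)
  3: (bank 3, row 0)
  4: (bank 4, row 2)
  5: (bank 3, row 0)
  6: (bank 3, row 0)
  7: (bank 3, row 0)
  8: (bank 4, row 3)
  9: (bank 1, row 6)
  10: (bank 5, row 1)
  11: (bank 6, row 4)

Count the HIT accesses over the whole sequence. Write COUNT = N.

0: bank 4 row 2 — prev None → EMPTY
1: bank 4 row 2 — prev 2 → HIT
2: bank 4 row 2 — prev 2 → HIT
3: bank 3 row 0 — prev None → EMPTY
4: bank 4 row 2 — prev 2 → HIT
5: bank 3 row 0 — prev 0 → HIT
6: bank 3 row 0 — prev 0 → HIT
7: bank 3 row 0 — prev 0 → HIT
8: bank 4 row 3 — prev 2 → CONFLICT
9: bank 1 row 6 — prev None → EMPTY
10: bank 5 row 1 — prev None → EMPTY
11: bank 6 row 4 — prev None → EMPTY

COUNT = 6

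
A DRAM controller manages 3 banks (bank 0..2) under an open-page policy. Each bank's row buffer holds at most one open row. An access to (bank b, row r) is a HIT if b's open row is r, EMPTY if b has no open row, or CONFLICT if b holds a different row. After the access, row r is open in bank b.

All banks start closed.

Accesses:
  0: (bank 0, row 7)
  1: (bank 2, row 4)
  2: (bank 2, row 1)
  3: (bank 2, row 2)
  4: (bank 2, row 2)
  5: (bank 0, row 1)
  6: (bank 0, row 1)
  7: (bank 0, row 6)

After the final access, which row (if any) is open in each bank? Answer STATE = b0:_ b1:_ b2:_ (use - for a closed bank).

0: bank 0 row 7 — prev None → EMPTY
1: bank 2 row 4 — prev None → EMPTY
2: bank 2 row 1 — prev 4 → CONFLICT
3: bank 2 row 2 — prev 1 → CONFLICT
4: bank 2 row 2 — prev 2 → HIT
5: bank 0 row 1 — prev 7 → CONFLICT
6: bank 0 row 1 — prev 1 → HIT
7: bank 0 row 6 — prev 1 → CONFLICT

STATE = b0:6 b1:- b2:2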